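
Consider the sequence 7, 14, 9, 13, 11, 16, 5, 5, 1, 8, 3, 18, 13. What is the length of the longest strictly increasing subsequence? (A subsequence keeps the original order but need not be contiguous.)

5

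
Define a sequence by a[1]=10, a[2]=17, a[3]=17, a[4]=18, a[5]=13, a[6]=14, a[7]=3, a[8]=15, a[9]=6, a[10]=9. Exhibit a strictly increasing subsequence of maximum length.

10, 13, 14, 15

Patience tails give the LIS length; then backtrack through the dp parents:
10 → extends → [10]
17 → extends → [10, 17]
17 → already a tail → [10, 17]
18 → extends → [10, 17, 18]
13 → replaces 17 → [10, 13, 18]
14 → replaces 18 → [10, 13, 14]
3 → replaces 10 → [3, 13, 14]
15 → extends → [3, 13, 14, 15]
6 → replaces 13 → [3, 6, 14, 15]
9 → replaces 14 → [3, 6, 9, 15]
Length 4; one witness is 10, 13, 14, 15.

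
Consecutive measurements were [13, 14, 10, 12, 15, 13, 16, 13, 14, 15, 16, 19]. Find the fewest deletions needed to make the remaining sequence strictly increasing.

5

Fewest deletions = n − (longest strictly increasing subsequence).
i:      1  2  3  4  5  6  7  8  9 10 11 12
a[i]:  13 14 10 12 15 13 16 13 14 15 16 19
dp:     1  2  1  2  3  3  4  3  4  5  6  7
max dp = 7, so deletions = 12 − 7 = 5.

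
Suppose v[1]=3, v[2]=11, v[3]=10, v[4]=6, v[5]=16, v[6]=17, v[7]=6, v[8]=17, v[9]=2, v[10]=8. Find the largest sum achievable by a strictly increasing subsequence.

Let S[i] be the best sum of a strictly increasing subsequence ending at i:
i:      1  2  3  4  5  6  7  8  9 10
v[i]:   3 11 10  6 16 17  6 17  2  8
S:      3 14 13  9 30 47  9 47  2 17
Maximum is 47 (e.g. 3 + 11 + 16 + 17).

47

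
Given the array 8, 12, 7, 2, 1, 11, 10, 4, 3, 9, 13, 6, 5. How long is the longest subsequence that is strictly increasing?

Track the smallest tail for each achievable length (strict):
8 → extends → [8]
12 → extends → [8, 12]
7 → replaces 8 → [7, 12]
2 → replaces 7 → [2, 12]
1 → replaces 2 → [1, 12]
11 → replaces 12 → [1, 11]
10 → replaces 11 → [1, 10]
4 → replaces 10 → [1, 4]
3 → replaces 4 → [1, 3]
9 → extends → [1, 3, 9]
13 → extends → [1, 3, 9, 13]
6 → replaces 9 → [1, 3, 6, 13]
5 → replaces 6 → [1, 3, 5, 13]
Four tails, so the longest strictly increasing subsequence has length 4 (e.g. 2, 4, 9, 13).

4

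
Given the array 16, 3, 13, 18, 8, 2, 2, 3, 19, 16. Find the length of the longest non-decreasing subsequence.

4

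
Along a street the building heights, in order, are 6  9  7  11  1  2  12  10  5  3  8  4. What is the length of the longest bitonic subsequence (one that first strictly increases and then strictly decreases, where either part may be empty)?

inc[i] = longest strictly increasing subsequence ending at i; dec[i] = longest strictly decreasing subsequence starting at i:
i:      1  2  3  4  5  6  7  8  9 10 11 12
a[i]:   6  9  7 11  1  2 12 10  5  3  8  4
inc:    1  2  2  3  1  2  4  3  3  3  4  4
dec:    3  4  3  4  1  1  4  3  2  1  2  1
Best peak at i=7 (value 12): inc=4, dec=4, length 4+4−1 = 7.

7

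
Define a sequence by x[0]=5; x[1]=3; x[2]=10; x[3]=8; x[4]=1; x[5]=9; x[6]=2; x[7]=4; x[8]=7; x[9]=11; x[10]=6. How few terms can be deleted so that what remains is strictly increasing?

Fewest deletions = n − (longest strictly increasing subsequence).
Patience tails:
5 → extends → [5]
3 → replaces 5 → [3]
10 → extends → [3, 10]
8 → replaces 10 → [3, 8]
1 → replaces 3 → [1, 8]
9 → extends → [1, 8, 9]
2 → replaces 8 → [1, 2, 9]
4 → replaces 9 → [1, 2, 4]
7 → extends → [1, 2, 4, 7]
11 → extends → [1, 2, 4, 7, 11]
6 → replaces 7 → [1, 2, 4, 6, 11]
Longest strictly increasing subsequence has length 5, so deletions = 11 − 5 = 6.

6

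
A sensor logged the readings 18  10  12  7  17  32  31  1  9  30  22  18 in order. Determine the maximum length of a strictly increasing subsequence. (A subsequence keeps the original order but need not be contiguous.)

4

Track the smallest tail for each achievable length (strict):
18 → extends → [18]
10 → replaces 18 → [10]
12 → extends → [10, 12]
7 → replaces 10 → [7, 12]
17 → extends → [7, 12, 17]
32 → extends → [7, 12, 17, 32]
31 → replaces 32 → [7, 12, 17, 31]
1 → replaces 7 → [1, 12, 17, 31]
9 → replaces 12 → [1, 9, 17, 31]
30 → replaces 31 → [1, 9, 17, 30]
22 → replaces 30 → [1, 9, 17, 22]
18 → replaces 22 → [1, 9, 17, 18]
Four tails, so the longest strictly increasing subsequence has length 4 (e.g. 10, 12, 17, 32).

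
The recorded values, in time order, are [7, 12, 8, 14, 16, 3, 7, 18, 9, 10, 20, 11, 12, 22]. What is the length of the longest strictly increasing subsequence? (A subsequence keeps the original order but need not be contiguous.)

Let dp[i] be the length of the longest such subsequence ending at index i:
i:      1  2  3  4  5  6  7  8  9 10 11 12 13 14
a[i]:   7 12  8 14 16  3  7 18  9 10 20 11 12 22
dp:     1  2  2  3  4  1  2  5  3  4  6  5  6  7
Maximum dp value is 7.

7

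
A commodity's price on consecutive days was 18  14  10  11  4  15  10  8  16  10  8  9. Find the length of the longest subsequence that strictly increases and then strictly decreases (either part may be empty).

inc[i] = longest strictly increasing subsequence ending at i; dec[i] = longest strictly decreasing subsequence starting at i:
i:      1  2  3  4  5  6  7  8  9 10 11 12
a[i]:  18 14 10 11  4 15 10  8 16 10  8  9
inc:    1  1  1  2  1  3  2  2  4  3  2  3
dec:    5  4  2  3  1  3  2  1  3  2  1  1
Best peak at i=9 (value 16): inc=4, dec=3, length 4+3−1 = 6.

6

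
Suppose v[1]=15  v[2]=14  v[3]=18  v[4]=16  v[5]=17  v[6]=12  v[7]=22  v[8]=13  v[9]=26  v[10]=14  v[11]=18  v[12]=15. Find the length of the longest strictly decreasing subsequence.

Negate each value so 'decreasing' becomes 'increasing', then run patience tails on the negated sequence:
-15 → extends → [-15]
-14 → extends → [-15, -14]
-18 → replaces -15 → [-18, -14]
-16 → replaces -14 → [-18, -16]
-17 → replaces -16 → [-18, -17]
-12 → extends → [-18, -17, -12]
-22 → replaces -18 → [-22, -17, -12]
-13 → replaces -12 → [-22, -17, -13]
-26 → replaces -22 → [-26, -17, -13]
-14 → replaces -13 → [-26, -17, -14]
-18 → replaces -17 → [-26, -18, -14]
-15 → replaces -14 → [-26, -18, -15]
Three tails, so the longest strictly decreasing subsequence of the original has length 3.

3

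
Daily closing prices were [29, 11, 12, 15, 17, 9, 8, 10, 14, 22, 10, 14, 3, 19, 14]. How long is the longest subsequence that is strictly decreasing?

Let dp[i] be the longest strictly decreasing subsequence ending at i:
i:      1  2  3  4  5  6  7  8  9 10 11 12 13 14 15
a[i]:  29 11 12 15 17  9  8 10 14 22 10 14  3 19 14
dp:     1  2  2  2  2  3  4  3  3  2  4  3  5  3  4
Maximum is 5.

5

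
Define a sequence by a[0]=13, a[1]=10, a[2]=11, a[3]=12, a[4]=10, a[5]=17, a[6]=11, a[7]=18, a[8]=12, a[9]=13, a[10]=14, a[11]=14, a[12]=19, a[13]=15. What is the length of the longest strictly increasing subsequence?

6

Let dp[i] be the length of the longest such subsequence ending at index i:
i:      0  1  2  3  4  5  6  7  8  9 10 11 12 13
a[i]:  13 10 11 12 10 17 11 18 12 13 14 14 19 15
dp:     1  1  2  3  1  4  2  5  3  4  5  5  6  6
Maximum dp value is 6.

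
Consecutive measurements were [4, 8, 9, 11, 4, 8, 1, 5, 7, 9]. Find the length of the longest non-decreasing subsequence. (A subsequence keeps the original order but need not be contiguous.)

5

Track the smallest tail for each achievable length (allowing ties):
4 → extends → [4]
8 → extends → [4, 8]
9 → extends → [4, 8, 9]
11 → extends → [4, 8, 9, 11]
4 → replaces 8 → [4, 4, 9, 11]
8 → replaces 9 → [4, 4, 8, 11]
1 → replaces 4 → [1, 4, 8, 11]
5 → replaces 8 → [1, 4, 5, 11]
7 → replaces 11 → [1, 4, 5, 7]
9 → extends → [1, 4, 5, 7, 9]
Five tails, so the longest non-decreasing subsequence has length 5 (e.g. 4, 4, 5, 7, 9).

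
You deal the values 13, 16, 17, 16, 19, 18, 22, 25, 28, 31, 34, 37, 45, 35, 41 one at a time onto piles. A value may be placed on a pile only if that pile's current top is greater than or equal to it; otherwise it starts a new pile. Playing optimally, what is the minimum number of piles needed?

11

Place each on the leftmost legal pile:
13 → new pile 1 (tops now [13])
16 → new pile 2 (tops now [13, 16])
17 → new pile 3 (tops now [13, 16, 17])
16 → pile 2 (tops now [13, 16, 17])
19 → new pile 4 (tops now [13, 16, 17, 19])
18 → pile 4 (tops now [13, 16, 17, 18])
22 → new pile 5 (tops now [13, 16, 17, 18, 22])
25 → new pile 6 (tops now [13, 16, 17, 18, 22, 25])
28 → new pile 7 (tops now [13, 16, 17, 18, 22, 25, 28])
31 → new pile 8 (tops now [13, 16, 17, 18, 22, 25, 28, 31])
34 → new pile 9 (tops now [13, 16, 17, 18, 22, 25, 28, 31, 34])
37 → new pile 10 (tops now [13, 16, 17, 18, 22, 25, 28, 31, 34, 37])
45 → new pile 11 (tops now [13, 16, 17, 18, 22, 25, 28, 31, 34, 37, 45])
35 → pile 10 (tops now [13, 16, 17, 18, 22, 25, 28, 31, 34, 35, 45])
41 → pile 11 (tops now [13, 16, 17, 18, 22, 25, 28, 31, 34, 35, 41])
Eleven piles.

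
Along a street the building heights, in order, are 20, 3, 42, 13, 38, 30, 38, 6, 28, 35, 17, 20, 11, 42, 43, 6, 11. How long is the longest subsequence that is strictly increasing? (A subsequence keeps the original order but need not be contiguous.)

6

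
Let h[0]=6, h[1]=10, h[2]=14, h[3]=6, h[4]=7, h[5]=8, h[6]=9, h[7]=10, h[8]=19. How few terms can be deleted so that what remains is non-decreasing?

2

Fewest deletions = n − (longest non-decreasing subsequence).
Patience tails:
6 → extends → [6]
10 → extends → [6, 10]
14 → extends → [6, 10, 14]
6 → replaces 10 → [6, 6, 14]
7 → replaces 14 → [6, 6, 7]
8 → extends → [6, 6, 7, 8]
9 → extends → [6, 6, 7, 8, 9]
10 → extends → [6, 6, 7, 8, 9, 10]
19 → extends → [6, 6, 7, 8, 9, 10, 19]
Longest non-decreasing subsequence has length 7, so deletions = 9 − 7 = 2.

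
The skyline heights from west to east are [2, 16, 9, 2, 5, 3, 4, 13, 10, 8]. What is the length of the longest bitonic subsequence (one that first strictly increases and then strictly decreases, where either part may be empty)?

inc[i] = longest strictly increasing subsequence ending at i; dec[i] = longest strictly decreasing subsequence starting at i:
i:      1  2  3  4  5  6  7  8  9 10
a[i]:   2 16  9  2  5  3  4 13 10  8
inc:    1  2  2  1  2  2  3  4  4  4
dec:    1  4  3  1  2  1  1  3  2  1
Best peak at i=8 (value 13): inc=4, dec=3, length 4+3−1 = 6.

6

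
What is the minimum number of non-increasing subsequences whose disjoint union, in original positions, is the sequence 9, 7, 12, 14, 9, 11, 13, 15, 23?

6

Place each on the leftmost legal pile:
9 → new pile 1 (tops now [9])
7 → pile 1 (tops now [7])
12 → new pile 2 (tops now [7, 12])
14 → new pile 3 (tops now [7, 12, 14])
9 → pile 2 (tops now [7, 9, 14])
11 → pile 3 (tops now [7, 9, 11])
13 → new pile 4 (tops now [7, 9, 11, 13])
15 → new pile 5 (tops now [7, 9, 11, 13, 15])
23 → new pile 6 (tops now [7, 9, 11, 13, 15, 23])
Six piles.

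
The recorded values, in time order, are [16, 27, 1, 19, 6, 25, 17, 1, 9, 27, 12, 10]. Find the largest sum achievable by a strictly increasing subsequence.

87

Let S[i] be the best sum of a strictly increasing subsequence ending at i:
i:      1  2  3  4  5  6  7  8  9 10 11 12
a[i]:  16 27  1 19  6 25 17  1  9 27 12 10
S:     16 43  1 35  7 60 33  1 16 87 28 26
Maximum is 87 (e.g. 16 + 19 + 25 + 27).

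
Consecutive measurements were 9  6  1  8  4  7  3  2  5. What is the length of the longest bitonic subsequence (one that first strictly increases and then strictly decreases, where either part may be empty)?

5

inc[i] = longest strictly increasing subsequence ending at i; dec[i] = longest strictly decreasing subsequence starting at i:
i:     1 2 3 4 5 6 7 8 9
a[i]:  9 6 1 8 4 7 3 2 5
inc:   1 1 1 2 2 3 2 2 3
dec:   5 4 1 4 3 3 2 1 1
Best peak at i=1 (value 9): inc=1, dec=5, length 1+5−1 = 5.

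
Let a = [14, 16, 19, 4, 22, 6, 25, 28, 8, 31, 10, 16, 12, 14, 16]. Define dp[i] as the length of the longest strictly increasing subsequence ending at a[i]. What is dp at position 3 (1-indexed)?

3

dp[i] = 1 + max{dp[j] : j<i, a[j]<a[i]} (or 1 if no such j):
i:      1  2  3  4  5  6  7  8  9 10 11 12 13 14 15
a[i]:  14 16 19  4 22  6 25 28  8 31 10 16 12 14 16
dp:     1  2  3  1  4  2  5  6  3  7  4  5  5  6  7
At index 3 the value is 3.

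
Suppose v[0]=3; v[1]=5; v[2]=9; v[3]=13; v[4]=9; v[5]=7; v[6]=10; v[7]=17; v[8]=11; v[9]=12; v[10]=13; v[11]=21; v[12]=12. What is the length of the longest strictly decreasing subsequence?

Let dp[i] be the longest strictly decreasing subsequence ending at i:
i:      0  1  2  3  4  5  6  7  8  9 10 11 12
v[i]:   3  5  9 13  9  7 10 17 11 12 13 21 12
dp:     1  1  1  1  2  3  2  1  2  2  2  1  3
Maximum is 3.

3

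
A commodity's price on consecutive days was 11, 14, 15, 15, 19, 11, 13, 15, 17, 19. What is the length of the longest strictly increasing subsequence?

Track the smallest tail for each achievable length (strict):
11 → extends → [11]
14 → extends → [11, 14]
15 → extends → [11, 14, 15]
15 → already a tail → [11, 14, 15]
19 → extends → [11, 14, 15, 19]
11 → already a tail → [11, 14, 15, 19]
13 → replaces 14 → [11, 13, 15, 19]
15 → already a tail → [11, 13, 15, 19]
17 → replaces 19 → [11, 13, 15, 17]
19 → extends → [11, 13, 15, 17, 19]
Five tails, so the longest strictly increasing subsequence has length 5 (e.g. 11, 14, 15, 17, 19).

5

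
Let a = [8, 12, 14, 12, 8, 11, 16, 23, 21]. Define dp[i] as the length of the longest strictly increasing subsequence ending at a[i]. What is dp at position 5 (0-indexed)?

dp[i] = 1 + max{dp[j] : j<i, a[j]<a[i]} (or 1 if no such j):
i:      0  1  2  3  4  5  6  7  8
a[i]:   8 12 14 12  8 11 16 23 21
dp:     1  2  3  2  1  2  4  5  5
At index 5 the value is 2.

2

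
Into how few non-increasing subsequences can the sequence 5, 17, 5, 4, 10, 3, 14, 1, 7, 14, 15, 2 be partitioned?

Place each on the leftmost legal pile:
5 → new pile 1 (tops now [5])
17 → new pile 2 (tops now [5, 17])
5 → pile 1 (tops now [5, 17])
4 → pile 1 (tops now [4, 17])
10 → pile 2 (tops now [4, 10])
3 → pile 1 (tops now [3, 10])
14 → new pile 3 (tops now [3, 10, 14])
1 → pile 1 (tops now [1, 10, 14])
7 → pile 2 (tops now [1, 7, 14])
14 → pile 3 (tops now [1, 7, 14])
15 → new pile 4 (tops now [1, 7, 14, 15])
2 → pile 2 (tops now [1, 2, 14, 15])
Four piles.

4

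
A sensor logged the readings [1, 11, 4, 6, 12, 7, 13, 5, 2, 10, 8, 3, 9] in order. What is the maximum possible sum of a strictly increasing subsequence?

Let S[i] be the best sum of a strictly increasing subsequence ending at i:
i:      1  2  3  4  5  6  7  8  9 10 11 12 13
a[i]:   1 11  4  6 12  7 13  5  2 10  8  3  9
S:      1 12  5 11 24 18 37 10  3 28 26  6 35
Maximum is 37 (e.g. 1 + 11 + 12 + 13).

37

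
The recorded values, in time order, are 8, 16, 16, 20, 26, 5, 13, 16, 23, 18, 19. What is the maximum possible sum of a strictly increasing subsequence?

74

Let S[i] be the best sum of a strictly increasing subsequence ending at i:
i:      1  2  3  4  5  6  7  8  9 10 11
a[i]:   8 16 16 20 26  5 13 16 23 18 19
S:      8 24 24 44 70  5 21 37 67 55 74
Maximum is 74 (e.g. 8 + 13 + 16 + 18 + 19).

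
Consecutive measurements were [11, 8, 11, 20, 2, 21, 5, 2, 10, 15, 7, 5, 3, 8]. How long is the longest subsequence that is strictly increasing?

4

Track the smallest tail for each achievable length (strict):
11 → extends → [11]
8 → replaces 11 → [8]
11 → extends → [8, 11]
20 → extends → [8, 11, 20]
2 → replaces 8 → [2, 11, 20]
21 → extends → [2, 11, 20, 21]
5 → replaces 11 → [2, 5, 20, 21]
2 → already a tail → [2, 5, 20, 21]
10 → replaces 20 → [2, 5, 10, 21]
15 → replaces 21 → [2, 5, 10, 15]
7 → replaces 10 → [2, 5, 7, 15]
5 → already a tail → [2, 5, 7, 15]
3 → replaces 5 → [2, 3, 7, 15]
8 → replaces 15 → [2, 3, 7, 8]
Four tails, so the longest strictly increasing subsequence has length 4 (e.g. 8, 11, 20, 21).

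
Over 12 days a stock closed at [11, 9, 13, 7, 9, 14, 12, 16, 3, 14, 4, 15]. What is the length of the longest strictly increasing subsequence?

Track the smallest tail for each achievable length (strict):
11 → extends → [11]
9 → replaces 11 → [9]
13 → extends → [9, 13]
7 → replaces 9 → [7, 13]
9 → replaces 13 → [7, 9]
14 → extends → [7, 9, 14]
12 → replaces 14 → [7, 9, 12]
16 → extends → [7, 9, 12, 16]
3 → replaces 7 → [3, 9, 12, 16]
14 → replaces 16 → [3, 9, 12, 14]
4 → replaces 9 → [3, 4, 12, 14]
15 → extends → [3, 4, 12, 14, 15]
Five tails, so the longest strictly increasing subsequence has length 5 (e.g. 7, 9, 12, 14, 15).

5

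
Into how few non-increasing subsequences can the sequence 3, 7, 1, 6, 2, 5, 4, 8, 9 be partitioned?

5

The minimum number of non-increasing subsequences covering a sequence equals the length of its longest strictly increasing subsequence.
LIS length is 5 (e.g. 1, 2, 5, 8, 9), so 5 piles are needed.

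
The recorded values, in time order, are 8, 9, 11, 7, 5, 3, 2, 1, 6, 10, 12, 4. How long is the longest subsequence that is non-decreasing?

Track the smallest tail for each achievable length (allowing ties):
8 → extends → [8]
9 → extends → [8, 9]
11 → extends → [8, 9, 11]
7 → replaces 8 → [7, 9, 11]
5 → replaces 7 → [5, 9, 11]
3 → replaces 5 → [3, 9, 11]
2 → replaces 3 → [2, 9, 11]
1 → replaces 2 → [1, 9, 11]
6 → replaces 9 → [1, 6, 11]
10 → replaces 11 → [1, 6, 10]
12 → extends → [1, 6, 10, 12]
4 → replaces 6 → [1, 4, 10, 12]
Four tails, so the longest non-decreasing subsequence has length 4 (e.g. 8, 9, 11, 12).

4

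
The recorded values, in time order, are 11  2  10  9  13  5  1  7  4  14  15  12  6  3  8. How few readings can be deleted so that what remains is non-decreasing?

10

Fewest deletions = n − (longest non-decreasing subsequence).
i:      1  2  3  4  5  6  7  8  9 10 11 12 13 14 15
a[i]:  11  2 10  9 13  5  1  7  4 14 15 12  6  3  8
dp:     1  1  2  2  3  2  1  3  2  4  5  4  3  2  4
max dp = 5, so deletions = 15 − 5 = 10.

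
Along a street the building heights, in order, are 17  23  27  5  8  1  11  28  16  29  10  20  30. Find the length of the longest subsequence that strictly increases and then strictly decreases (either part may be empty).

6

inc[i] = longest strictly increasing subsequence ending at i; dec[i] = longest strictly decreasing subsequence starting at i:
i:      1  2  3  4  5  6  7  8  9 10 11 12 13
a[i]:  17 23 27  5  8  1 11 28 16 29 10 20 30
inc:    1  2  3  1  2  1  3  4  4  5  3  5  6
dec:    3  3  3  2  2  1  2  3  2  2  1  1  1
Best peak at i=8 (value 28): inc=4, dec=3, length 4+3−1 = 6.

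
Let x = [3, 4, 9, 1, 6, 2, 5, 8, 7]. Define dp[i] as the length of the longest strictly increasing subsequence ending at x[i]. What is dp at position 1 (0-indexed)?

2

dp[i] = 1 + max{dp[j] : j<i, x[j]<x[i]} (or 1 if no such j):
i:     0 1 2 3 4 5 6 7 8
x[i]:  3 4 9 1 6 2 5 8 7
dp:    1 2 3 1 3 2 3 4 4
At index 1 the value is 2.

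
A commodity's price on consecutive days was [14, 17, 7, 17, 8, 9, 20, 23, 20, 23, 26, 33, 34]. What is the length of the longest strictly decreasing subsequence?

2

Let dp[i] be the longest strictly decreasing subsequence ending at i:
i:      1  2  3  4  5  6  7  8  9 10 11 12 13
a[i]:  14 17  7 17  8  9 20 23 20 23 26 33 34
dp:     1  1  2  1  2  2  1  1  2  1  1  1  1
Maximum is 2.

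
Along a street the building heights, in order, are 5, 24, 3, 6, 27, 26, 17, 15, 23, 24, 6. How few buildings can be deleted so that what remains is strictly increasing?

Fewest deletions = n − (longest strictly increasing subsequence).
Patience tails:
5 → extends → [5]
24 → extends → [5, 24]
3 → replaces 5 → [3, 24]
6 → replaces 24 → [3, 6]
27 → extends → [3, 6, 27]
26 → replaces 27 → [3, 6, 26]
17 → replaces 26 → [3, 6, 17]
15 → replaces 17 → [3, 6, 15]
23 → extends → [3, 6, 15, 23]
24 → extends → [3, 6, 15, 23, 24]
6 → already a tail → [3, 6, 15, 23, 24]
Longest strictly increasing subsequence has length 5, so deletions = 11 − 5 = 6.

6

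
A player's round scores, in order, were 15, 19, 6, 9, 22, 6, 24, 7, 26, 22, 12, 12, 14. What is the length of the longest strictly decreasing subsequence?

3

Negate each value so 'decreasing' becomes 'increasing', then run patience tails on the negated sequence:
-15 → extends → [-15]
-19 → replaces -15 → [-19]
-6 → extends → [-19, -6]
-9 → replaces -6 → [-19, -9]
-22 → replaces -19 → [-22, -9]
-6 → extends → [-22, -9, -6]
-24 → replaces -22 → [-24, -9, -6]
-7 → replaces -6 → [-24, -9, -7]
-26 → replaces -24 → [-26, -9, -7]
-22 → replaces -9 → [-26, -22, -7]
-12 → replaces -7 → [-26, -22, -12]
-12 → already a tail → [-26, -22, -12]
-14 → replaces -12 → [-26, -22, -14]
Three tails, so the longest strictly decreasing subsequence of the original has length 3.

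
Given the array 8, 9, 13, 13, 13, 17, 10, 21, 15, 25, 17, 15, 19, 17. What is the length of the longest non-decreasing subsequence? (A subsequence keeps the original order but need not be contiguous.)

8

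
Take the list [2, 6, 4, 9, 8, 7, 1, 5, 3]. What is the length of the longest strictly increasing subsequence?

Track the smallest tail for each achievable length (strict):
2 → extends → [2]
6 → extends → [2, 6]
4 → replaces 6 → [2, 4]
9 → extends → [2, 4, 9]
8 → replaces 9 → [2, 4, 8]
7 → replaces 8 → [2, 4, 7]
1 → replaces 2 → [1, 4, 7]
5 → replaces 7 → [1, 4, 5]
3 → replaces 4 → [1, 3, 5]
Three tails, so the longest strictly increasing subsequence has length 3 (e.g. 2, 6, 9).

3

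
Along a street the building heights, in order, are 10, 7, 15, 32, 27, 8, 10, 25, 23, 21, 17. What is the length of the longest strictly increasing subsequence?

4

Let dp[i] be the length of the longest such subsequence ending at index i:
i:      1  2  3  4  5  6  7  8  9 10 11
a[i]:  10  7 15 32 27  8 10 25 23 21 17
dp:     1  1  2  3  3  2  3  4  4  4  4
Maximum dp value is 4.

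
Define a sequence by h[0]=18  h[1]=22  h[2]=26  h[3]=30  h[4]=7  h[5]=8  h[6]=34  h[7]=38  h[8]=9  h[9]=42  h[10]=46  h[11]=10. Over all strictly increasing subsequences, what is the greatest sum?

256

Let S[i] be the best sum of a strictly increasing subsequence ending at i:
i:       0   1   2   3   4   5   6   7   8   9  10  11
h[i]:   18  22  26  30   7   8  34  38   9  42  46  10
S:      18  40  66  96   7  15 130 168  24 210 256  34
Maximum is 256 (e.g. 18 + 22 + 26 + 30 + 34 + 38 + 42 + 46).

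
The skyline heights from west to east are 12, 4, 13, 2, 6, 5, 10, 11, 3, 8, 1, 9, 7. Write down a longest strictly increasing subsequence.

4, 6, 10, 11

Patience tails give the LIS length; then backtrack through the dp parents:
12 → extends → [12]
4 → replaces 12 → [4]
13 → extends → [4, 13]
2 → replaces 4 → [2, 13]
6 → replaces 13 → [2, 6]
5 → replaces 6 → [2, 5]
10 → extends → [2, 5, 10]
11 → extends → [2, 5, 10, 11]
3 → replaces 5 → [2, 3, 10, 11]
8 → replaces 10 → [2, 3, 8, 11]
1 → replaces 2 → [1, 3, 8, 11]
9 → replaces 11 → [1, 3, 8, 9]
7 → replaces 8 → [1, 3, 7, 9]
Length 4; one witness is 4, 6, 10, 11.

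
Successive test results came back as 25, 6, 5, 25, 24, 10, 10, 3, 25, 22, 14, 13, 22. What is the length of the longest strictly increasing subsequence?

4

Track the smallest tail for each achievable length (strict):
25 → extends → [25]
6 → replaces 25 → [6]
5 → replaces 6 → [5]
25 → extends → [5, 25]
24 → replaces 25 → [5, 24]
10 → replaces 24 → [5, 10]
10 → already a tail → [5, 10]
3 → replaces 5 → [3, 10]
25 → extends → [3, 10, 25]
22 → replaces 25 → [3, 10, 22]
14 → replaces 22 → [3, 10, 14]
13 → replaces 14 → [3, 10, 13]
22 → extends → [3, 10, 13, 22]
Four tails, so the longest strictly increasing subsequence has length 4 (e.g. 6, 10, 14, 22).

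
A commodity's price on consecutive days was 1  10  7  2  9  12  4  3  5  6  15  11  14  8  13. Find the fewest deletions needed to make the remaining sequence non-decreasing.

Fewest deletions = n − (longest non-decreasing subsequence).
Patience tails:
1 → extends → [1]
10 → extends → [1, 10]
7 → replaces 10 → [1, 7]
2 → replaces 7 → [1, 2]
9 → extends → [1, 2, 9]
12 → extends → [1, 2, 9, 12]
4 → replaces 9 → [1, 2, 4, 12]
3 → replaces 4 → [1, 2, 3, 12]
5 → replaces 12 → [1, 2, 3, 5]
6 → extends → [1, 2, 3, 5, 6]
15 → extends → [1, 2, 3, 5, 6, 15]
11 → replaces 15 → [1, 2, 3, 5, 6, 11]
14 → extends → [1, 2, 3, 5, 6, 11, 14]
8 → replaces 11 → [1, 2, 3, 5, 6, 8, 14]
13 → replaces 14 → [1, 2, 3, 5, 6, 8, 13]
Longest non-decreasing subsequence has length 7, so deletions = 15 − 7 = 8.

8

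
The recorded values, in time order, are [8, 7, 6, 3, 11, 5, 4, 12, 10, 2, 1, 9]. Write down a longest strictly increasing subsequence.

8, 11, 12

Patience tails give the LIS length; then backtrack through the dp parents:
8 → extends → [8]
7 → replaces 8 → [7]
6 → replaces 7 → [6]
3 → replaces 6 → [3]
11 → extends → [3, 11]
5 → replaces 11 → [3, 5]
4 → replaces 5 → [3, 4]
12 → extends → [3, 4, 12]
10 → replaces 12 → [3, 4, 10]
2 → replaces 3 → [2, 4, 10]
1 → replaces 2 → [1, 4, 10]
9 → replaces 10 → [1, 4, 9]
Length 3; one witness is 8, 11, 12.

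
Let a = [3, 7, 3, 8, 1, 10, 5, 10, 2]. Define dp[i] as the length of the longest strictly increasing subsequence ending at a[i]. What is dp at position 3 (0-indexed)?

dp[i] = 1 + max{dp[j] : j<i, a[j]<a[i]} (or 1 if no such j):
i:      0  1  2  3  4  5  6  7  8
a[i]:   3  7  3  8  1 10  5 10  2
dp:     1  2  1  3  1  4  2  4  2
At index 3 the value is 3.

3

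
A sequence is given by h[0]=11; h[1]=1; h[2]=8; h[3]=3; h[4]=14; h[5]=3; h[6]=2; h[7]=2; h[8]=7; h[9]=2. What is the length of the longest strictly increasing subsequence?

3

Let dp[i] be the length of the longest such subsequence ending at index i:
i:      0  1  2  3  4  5  6  7  8  9
h[i]:  11  1  8  3 14  3  2  2  7  2
dp:     1  1  2  2  3  2  2  2  3  2
Maximum dp value is 3.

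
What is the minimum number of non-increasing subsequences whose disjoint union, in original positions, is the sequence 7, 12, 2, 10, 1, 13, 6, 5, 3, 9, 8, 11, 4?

4

The minimum number of non-increasing subsequences covering a sequence equals the length of its longest strictly increasing subsequence.
LIS length is 4 (e.g. 2, 6, 9, 11), so 4 piles are needed.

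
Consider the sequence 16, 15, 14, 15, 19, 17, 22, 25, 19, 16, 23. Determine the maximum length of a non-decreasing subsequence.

Let dp[i] be the length of the longest such subsequence ending at index i:
i:      1  2  3  4  5  6  7  8  9 10 11
a[i]:  16 15 14 15 19 17 22 25 19 16 23
dp:     1  1  1  2  3  3  4  5  4  3  5
Maximum dp value is 5.

5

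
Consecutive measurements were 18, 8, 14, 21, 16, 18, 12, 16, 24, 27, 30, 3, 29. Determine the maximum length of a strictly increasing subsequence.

7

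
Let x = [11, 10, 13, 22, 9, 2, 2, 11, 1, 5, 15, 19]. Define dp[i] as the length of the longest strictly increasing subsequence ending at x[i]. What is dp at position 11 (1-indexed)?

dp[i] = 1 + max{dp[j] : j<i, x[j]<x[i]} (or 1 if no such j):
i:      1  2  3  4  5  6  7  8  9 10 11 12
x[i]:  11 10 13 22  9  2  2 11  1  5 15 19
dp:     1  1  2  3  1  1  1  2  1  2  3  4
At index 11 the value is 3.

3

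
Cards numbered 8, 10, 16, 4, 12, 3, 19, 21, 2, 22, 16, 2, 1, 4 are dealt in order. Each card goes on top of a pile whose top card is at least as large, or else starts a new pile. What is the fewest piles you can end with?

6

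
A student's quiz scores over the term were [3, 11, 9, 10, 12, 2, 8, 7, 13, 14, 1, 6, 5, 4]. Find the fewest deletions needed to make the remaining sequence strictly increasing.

Fewest deletions = n − (longest strictly increasing subsequence).
Patience tails:
3 → extends → [3]
11 → extends → [3, 11]
9 → replaces 11 → [3, 9]
10 → extends → [3, 9, 10]
12 → extends → [3, 9, 10, 12]
2 → replaces 3 → [2, 9, 10, 12]
8 → replaces 9 → [2, 8, 10, 12]
7 → replaces 8 → [2, 7, 10, 12]
13 → extends → [2, 7, 10, 12, 13]
14 → extends → [2, 7, 10, 12, 13, 14]
1 → replaces 2 → [1, 7, 10, 12, 13, 14]
6 → replaces 7 → [1, 6, 10, 12, 13, 14]
5 → replaces 6 → [1, 5, 10, 12, 13, 14]
4 → replaces 5 → [1, 4, 10, 12, 13, 14]
Longest strictly increasing subsequence has length 6, so deletions = 14 − 6 = 8.

8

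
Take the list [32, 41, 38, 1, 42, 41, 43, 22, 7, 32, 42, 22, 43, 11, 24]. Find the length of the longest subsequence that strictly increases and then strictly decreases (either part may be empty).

inc[i] = longest strictly increasing subsequence ending at i; dec[i] = longest strictly decreasing subsequence starting at i:
i:      1  2  3  4  5  6  7  8  9 10 11 12 13 14 15
a[i]:  32 41 38  1 42 41 43 22  7 32 42 22 43 11 24
inc:    1  2  2  1  3  3  4  2  2  3  4  3  5  3  4
dec:    3  5  4  1  5  4  4  2  1  3  3  2  2  1  1
Best peak at i=5 (value 42): inc=3, dec=5, length 3+5−1 = 7.

7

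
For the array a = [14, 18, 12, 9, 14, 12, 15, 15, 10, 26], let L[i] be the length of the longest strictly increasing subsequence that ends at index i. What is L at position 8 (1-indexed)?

dp[i] = 1 + max{dp[j] : j<i, a[j]<a[i]} (or 1 if no such j):
i:      1  2  3  4  5  6  7  8  9 10
a[i]:  14 18 12  9 14 12 15 15 10 26
dp:     1  2  1  1  2  2  3  3  2  4
At index 8 the value is 3.

3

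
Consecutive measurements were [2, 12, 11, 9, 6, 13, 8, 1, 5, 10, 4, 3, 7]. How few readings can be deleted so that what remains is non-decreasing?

Fewest deletions = n − (longest non-decreasing subsequence).
i:      1  2  3  4  5  6  7  8  9 10 11 12 13
a[i]:   2 12 11  9  6 13  8  1  5 10  4  3  7
dp:     1  2  2  2  2  3  3  1  2  4  2  2  3
max dp = 4, so deletions = 13 − 4 = 9.

9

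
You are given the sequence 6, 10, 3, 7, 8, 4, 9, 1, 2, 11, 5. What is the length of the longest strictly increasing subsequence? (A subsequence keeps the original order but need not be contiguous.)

Let dp[i] be the length of the longest such subsequence ending at index i:
i:      1  2  3  4  5  6  7  8  9 10 11
a[i]:   6 10  3  7  8  4  9  1  2 11  5
dp:     1  2  1  2  3  2  4  1  2  5  3
Maximum dp value is 5.

5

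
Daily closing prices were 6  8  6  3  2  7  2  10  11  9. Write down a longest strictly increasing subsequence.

Patience tails give the LIS length; then backtrack through the dp parents:
6 → extends → [6]
8 → extends → [6, 8]
6 → already a tail → [6, 8]
3 → replaces 6 → [3, 8]
2 → replaces 3 → [2, 8]
7 → replaces 8 → [2, 7]
2 → already a tail → [2, 7]
10 → extends → [2, 7, 10]
11 → extends → [2, 7, 10, 11]
9 → replaces 10 → [2, 7, 9, 11]
Length 4; one witness is 6, 8, 10, 11.

6, 8, 10, 11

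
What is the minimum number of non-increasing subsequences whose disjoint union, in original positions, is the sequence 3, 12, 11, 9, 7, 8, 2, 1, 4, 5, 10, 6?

Place each on the leftmost legal pile:
3 → new pile 1 (tops now [3])
12 → new pile 2 (tops now [3, 12])
11 → pile 2 (tops now [3, 11])
9 → pile 2 (tops now [3, 9])
7 → pile 2 (tops now [3, 7])
8 → new pile 3 (tops now [3, 7, 8])
2 → pile 1 (tops now [2, 7, 8])
1 → pile 1 (tops now [1, 7, 8])
4 → pile 2 (tops now [1, 4, 8])
5 → pile 3 (tops now [1, 4, 5])
10 → new pile 4 (tops now [1, 4, 5, 10])
6 → pile 4 (tops now [1, 4, 5, 6])
Four piles.

4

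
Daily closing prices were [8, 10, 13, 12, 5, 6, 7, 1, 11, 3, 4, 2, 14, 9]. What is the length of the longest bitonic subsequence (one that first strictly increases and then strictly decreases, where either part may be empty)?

7

inc[i] = longest strictly increasing subsequence ending at i; dec[i] = longest strictly decreasing subsequence starting at i:
i:      1  2  3  4  5  6  7  8  9 10 11 12 13 14
a[i]:   8 10 13 12  5  6  7  1 11  3  4  2 14  9
inc:    1  2  3  3  1  2  3  1  4  2  3  2  5  4
dec:    4  4  5  4  3  3  3  1  3  2  2  1  2  1
Best peak at i=3 (value 13): inc=3, dec=5, length 3+5−1 = 7.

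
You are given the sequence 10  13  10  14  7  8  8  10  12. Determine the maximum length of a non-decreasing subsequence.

5

Let dp[i] be the length of the longest such subsequence ending at index i:
i:      1  2  3  4  5  6  7  8  9
a[i]:  10 13 10 14  7  8  8 10 12
dp:     1  2  2  3  1  2  3  4  5
Maximum dp value is 5.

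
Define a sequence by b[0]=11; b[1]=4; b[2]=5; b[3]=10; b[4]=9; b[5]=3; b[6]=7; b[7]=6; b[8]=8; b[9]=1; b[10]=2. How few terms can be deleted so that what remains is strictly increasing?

7

Fewest deletions = n − (longest strictly increasing subsequence).
Patience tails:
11 → extends → [11]
4 → replaces 11 → [4]
5 → extends → [4, 5]
10 → extends → [4, 5, 10]
9 → replaces 10 → [4, 5, 9]
3 → replaces 4 → [3, 5, 9]
7 → replaces 9 → [3, 5, 7]
6 → replaces 7 → [3, 5, 6]
8 → extends → [3, 5, 6, 8]
1 → replaces 3 → [1, 5, 6, 8]
2 → replaces 5 → [1, 2, 6, 8]
Longest strictly increasing subsequence has length 4, so deletions = 11 − 4 = 7.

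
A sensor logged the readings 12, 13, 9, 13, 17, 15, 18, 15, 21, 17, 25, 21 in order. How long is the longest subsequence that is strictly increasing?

6

Track the smallest tail for each achievable length (strict):
12 → extends → [12]
13 → extends → [12, 13]
9 → replaces 12 → [9, 13]
13 → already a tail → [9, 13]
17 → extends → [9, 13, 17]
15 → replaces 17 → [9, 13, 15]
18 → extends → [9, 13, 15, 18]
15 → already a tail → [9, 13, 15, 18]
21 → extends → [9, 13, 15, 18, 21]
17 → replaces 18 → [9, 13, 15, 17, 21]
25 → extends → [9, 13, 15, 17, 21, 25]
21 → already a tail → [9, 13, 15, 17, 21, 25]
Six tails, so the longest strictly increasing subsequence has length 6 (e.g. 12, 13, 17, 18, 21, 25).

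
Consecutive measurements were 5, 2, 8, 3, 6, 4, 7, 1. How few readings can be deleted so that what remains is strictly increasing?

Fewest deletions = n − (longest strictly increasing subsequence).
i:     1 2 3 4 5 6 7 8
a[i]:  5 2 8 3 6 4 7 1
dp:    1 1 2 2 3 3 4 1
max dp = 4, so deletions = 8 − 4 = 4.

4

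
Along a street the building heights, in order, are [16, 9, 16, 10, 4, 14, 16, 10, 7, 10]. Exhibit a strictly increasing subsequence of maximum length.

9, 10, 14, 16

Patience tails give the LIS length; then backtrack through the dp parents:
16 → extends → [16]
9 → replaces 16 → [9]
16 → extends → [9, 16]
10 → replaces 16 → [9, 10]
4 → replaces 9 → [4, 10]
14 → extends → [4, 10, 14]
16 → extends → [4, 10, 14, 16]
10 → already a tail → [4, 10, 14, 16]
7 → replaces 10 → [4, 7, 14, 16]
10 → replaces 14 → [4, 7, 10, 16]
Length 4; one witness is 9, 10, 14, 16.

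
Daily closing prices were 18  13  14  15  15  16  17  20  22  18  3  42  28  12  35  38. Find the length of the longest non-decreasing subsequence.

11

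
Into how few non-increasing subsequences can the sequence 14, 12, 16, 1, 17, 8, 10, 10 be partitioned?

3

Place each on the leftmost legal pile:
14 → new pile 1 (tops now [14])
12 → pile 1 (tops now [12])
16 → new pile 2 (tops now [12, 16])
1 → pile 1 (tops now [1, 16])
17 → new pile 3 (tops now [1, 16, 17])
8 → pile 2 (tops now [1, 8, 17])
10 → pile 3 (tops now [1, 8, 10])
10 → pile 3 (tops now [1, 8, 10])
Three piles.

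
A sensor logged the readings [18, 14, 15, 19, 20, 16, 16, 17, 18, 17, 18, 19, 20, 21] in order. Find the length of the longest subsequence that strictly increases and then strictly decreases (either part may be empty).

inc[i] = longest strictly increasing subsequence ending at i; dec[i] = longest strictly decreasing subsequence starting at i:
i:      1  2  3  4  5  6  7  8  9 10 11 12 13 14
a[i]:  18 14 15 19 20 16 16 17 18 17 18 19 20 21
inc:    1  1  2  3  4  3  3  4  5  4  5  6  7  8
dec:    2  1  1  3  3  1  1  1  2  1  1  1  1  1
Best peak at i=14 (value 21): inc=8, dec=1, length 8+1−1 = 8.

8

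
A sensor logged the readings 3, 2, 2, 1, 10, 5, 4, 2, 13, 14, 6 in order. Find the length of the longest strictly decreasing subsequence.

4

Negate each value so 'decreasing' becomes 'increasing', then run patience tails on the negated sequence:
-3 → extends → [-3]
-2 → extends → [-3, -2]
-2 → already a tail → [-3, -2]
-1 → extends → [-3, -2, -1]
-10 → replaces -3 → [-10, -2, -1]
-5 → replaces -2 → [-10, -5, -1]
-4 → replaces -1 → [-10, -5, -4]
-2 → extends → [-10, -5, -4, -2]
-13 → replaces -10 → [-13, -5, -4, -2]
-14 → replaces -13 → [-14, -5, -4, -2]
-6 → replaces -5 → [-14, -6, -4, -2]
Four tails, so the longest strictly decreasing subsequence of the original has length 4.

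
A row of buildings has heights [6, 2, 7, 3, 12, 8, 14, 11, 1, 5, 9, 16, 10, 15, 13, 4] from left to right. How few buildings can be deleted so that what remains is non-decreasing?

10

Fewest deletions = n − (longest non-decreasing subsequence).
i:      1  2  3  4  5  6  7  8  9 10 11 12 13 14 15 16
a[i]:   6  2  7  3 12  8 14 11  1  5  9 16 10 15 13  4
dp:     1  1  2  2  3  3  4  4  1  3  4  5  5  6  6  3
max dp = 6, so deletions = 16 − 6 = 10.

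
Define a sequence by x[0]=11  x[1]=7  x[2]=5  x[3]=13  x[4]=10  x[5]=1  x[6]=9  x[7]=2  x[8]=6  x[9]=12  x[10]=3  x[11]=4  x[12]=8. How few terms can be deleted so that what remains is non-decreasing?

Fewest deletions = n − (longest non-decreasing subsequence).
Patience tails:
11 → extends → [11]
7 → replaces 11 → [7]
5 → replaces 7 → [5]
13 → extends → [5, 13]
10 → replaces 13 → [5, 10]
1 → replaces 5 → [1, 10]
9 → replaces 10 → [1, 9]
2 → replaces 9 → [1, 2]
6 → extends → [1, 2, 6]
12 → extends → [1, 2, 6, 12]
3 → replaces 6 → [1, 2, 3, 12]
4 → replaces 12 → [1, 2, 3, 4]
8 → extends → [1, 2, 3, 4, 8]
Longest non-decreasing subsequence has length 5, so deletions = 13 − 5 = 8.

8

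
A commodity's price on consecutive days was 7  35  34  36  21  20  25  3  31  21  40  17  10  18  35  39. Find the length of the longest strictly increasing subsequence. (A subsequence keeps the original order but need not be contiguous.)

Track the smallest tail for each achievable length (strict):
7 → extends → [7]
35 → extends → [7, 35]
34 → replaces 35 → [7, 34]
36 → extends → [7, 34, 36]
21 → replaces 34 → [7, 21, 36]
20 → replaces 21 → [7, 20, 36]
25 → replaces 36 → [7, 20, 25]
3 → replaces 7 → [3, 20, 25]
31 → extends → [3, 20, 25, 31]
21 → replaces 25 → [3, 20, 21, 31]
40 → extends → [3, 20, 21, 31, 40]
17 → replaces 20 → [3, 17, 21, 31, 40]
10 → replaces 17 → [3, 10, 21, 31, 40]
18 → replaces 21 → [3, 10, 18, 31, 40]
35 → replaces 40 → [3, 10, 18, 31, 35]
39 → extends → [3, 10, 18, 31, 35, 39]
Six tails, so the longest strictly increasing subsequence has length 6 (e.g. 7, 21, 25, 31, 35, 39).

6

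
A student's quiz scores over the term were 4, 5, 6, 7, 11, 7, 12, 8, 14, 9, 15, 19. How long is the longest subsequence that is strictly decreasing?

Negate each value so 'decreasing' becomes 'increasing', then run patience tails on the negated sequence:
-4 → extends → [-4]
-5 → replaces -4 → [-5]
-6 → replaces -5 → [-6]
-7 → replaces -6 → [-7]
-11 → replaces -7 → [-11]
-7 → extends → [-11, -7]
-12 → replaces -11 → [-12, -7]
-8 → replaces -7 → [-12, -8]
-14 → replaces -12 → [-14, -8]
-9 → replaces -8 → [-14, -9]
-15 → replaces -14 → [-15, -9]
-19 → replaces -15 → [-19, -9]
Two tails, so the longest strictly decreasing subsequence of the original has length 2.

2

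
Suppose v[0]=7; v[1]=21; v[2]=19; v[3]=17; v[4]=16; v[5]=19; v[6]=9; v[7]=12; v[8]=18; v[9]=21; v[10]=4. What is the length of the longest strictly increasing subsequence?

Track the smallest tail for each achievable length (strict):
7 → extends → [7]
21 → extends → [7, 21]
19 → replaces 21 → [7, 19]
17 → replaces 19 → [7, 17]
16 → replaces 17 → [7, 16]
19 → extends → [7, 16, 19]
9 → replaces 16 → [7, 9, 19]
12 → replaces 19 → [7, 9, 12]
18 → extends → [7, 9, 12, 18]
21 → extends → [7, 9, 12, 18, 21]
4 → replaces 7 → [4, 9, 12, 18, 21]
Five tails, so the longest strictly increasing subsequence has length 5 (e.g. 7, 9, 12, 18, 21).

5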